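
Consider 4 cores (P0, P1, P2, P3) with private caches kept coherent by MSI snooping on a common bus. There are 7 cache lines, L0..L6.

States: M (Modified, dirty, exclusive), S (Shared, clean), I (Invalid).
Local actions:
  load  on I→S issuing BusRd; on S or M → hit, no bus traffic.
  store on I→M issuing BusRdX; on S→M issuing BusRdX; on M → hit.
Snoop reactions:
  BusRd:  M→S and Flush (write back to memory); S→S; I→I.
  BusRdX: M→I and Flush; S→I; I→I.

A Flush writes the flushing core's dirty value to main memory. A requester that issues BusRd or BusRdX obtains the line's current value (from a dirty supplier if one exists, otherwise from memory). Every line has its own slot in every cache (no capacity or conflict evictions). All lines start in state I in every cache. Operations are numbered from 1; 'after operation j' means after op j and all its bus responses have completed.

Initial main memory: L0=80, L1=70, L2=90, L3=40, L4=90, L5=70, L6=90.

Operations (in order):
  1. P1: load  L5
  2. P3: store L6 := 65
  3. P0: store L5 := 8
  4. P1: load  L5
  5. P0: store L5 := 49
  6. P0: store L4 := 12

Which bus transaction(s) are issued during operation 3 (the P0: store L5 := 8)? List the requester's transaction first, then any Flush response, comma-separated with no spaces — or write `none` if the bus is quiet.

1. P1: load  L5  bus=[BusRd]  L5: P0=I P1=S P2=I P3=I  mem[L5]=70
2. P3: store L6 := 65  bus=[BusRdX]  L6: P0=I P1=I P2=I P3=M  mem[L6]=90
3. P0: store L5 := 8  bus=[BusRdX]  L5: P0=M P1=I P2=I P3=I  mem[L5]=70
4. P1: load  L5  bus=[BusRd,Flush]  L5: P0=S P1=S P2=I P3=I  mem[L5]=8
5. P0: store L5 := 49  bus=[BusRdX]  L5: P0=M P1=I P2=I P3=I  mem[L5]=8
6. P0: store L4 := 12  bus=[BusRdX]  L4: P0=M P1=I P2=I P3=I  mem[L4]=90

bus = BusRdX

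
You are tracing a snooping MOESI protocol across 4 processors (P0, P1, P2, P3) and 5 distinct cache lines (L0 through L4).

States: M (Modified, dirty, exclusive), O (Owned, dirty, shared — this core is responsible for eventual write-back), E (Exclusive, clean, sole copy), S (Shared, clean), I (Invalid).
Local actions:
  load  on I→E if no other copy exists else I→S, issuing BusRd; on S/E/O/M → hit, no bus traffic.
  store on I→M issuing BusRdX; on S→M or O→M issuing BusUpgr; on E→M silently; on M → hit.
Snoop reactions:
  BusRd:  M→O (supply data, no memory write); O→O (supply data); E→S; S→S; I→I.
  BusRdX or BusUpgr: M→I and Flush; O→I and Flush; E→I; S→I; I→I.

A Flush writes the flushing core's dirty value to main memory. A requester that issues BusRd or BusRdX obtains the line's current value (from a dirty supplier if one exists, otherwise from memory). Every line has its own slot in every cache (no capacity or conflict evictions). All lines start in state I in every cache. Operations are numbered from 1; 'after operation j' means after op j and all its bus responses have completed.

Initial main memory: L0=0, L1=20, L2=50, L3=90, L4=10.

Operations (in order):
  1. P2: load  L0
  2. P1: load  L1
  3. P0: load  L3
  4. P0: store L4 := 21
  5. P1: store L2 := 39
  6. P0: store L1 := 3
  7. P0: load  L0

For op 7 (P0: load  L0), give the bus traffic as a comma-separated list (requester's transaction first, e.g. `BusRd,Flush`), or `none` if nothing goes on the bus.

1. P2: load  L0  bus=[BusRd]  L0: P0=I P1=I P2=E P3=I  mem[L0]=0
2. P1: load  L1  bus=[BusRd]  L1: P0=I P1=E P2=I P3=I  mem[L1]=20
3. P0: load  L3  bus=[BusRd]  L3: P0=E P1=I P2=I P3=I  mem[L3]=90
4. P0: store L4 := 21  bus=[BusRdX]  L4: P0=M P1=I P2=I P3=I  mem[L4]=10
5. P1: store L2 := 39  bus=[BusRdX]  L2: P0=I P1=M P2=I P3=I  mem[L2]=50
6. P0: store L1 := 3  bus=[BusRdX]  L1: P0=M P1=I P2=I P3=I  mem[L1]=20
7. P0: load  L0  bus=[BusRd]  L0: P0=S P1=I P2=S P3=I  mem[L0]=0

bus = BusRd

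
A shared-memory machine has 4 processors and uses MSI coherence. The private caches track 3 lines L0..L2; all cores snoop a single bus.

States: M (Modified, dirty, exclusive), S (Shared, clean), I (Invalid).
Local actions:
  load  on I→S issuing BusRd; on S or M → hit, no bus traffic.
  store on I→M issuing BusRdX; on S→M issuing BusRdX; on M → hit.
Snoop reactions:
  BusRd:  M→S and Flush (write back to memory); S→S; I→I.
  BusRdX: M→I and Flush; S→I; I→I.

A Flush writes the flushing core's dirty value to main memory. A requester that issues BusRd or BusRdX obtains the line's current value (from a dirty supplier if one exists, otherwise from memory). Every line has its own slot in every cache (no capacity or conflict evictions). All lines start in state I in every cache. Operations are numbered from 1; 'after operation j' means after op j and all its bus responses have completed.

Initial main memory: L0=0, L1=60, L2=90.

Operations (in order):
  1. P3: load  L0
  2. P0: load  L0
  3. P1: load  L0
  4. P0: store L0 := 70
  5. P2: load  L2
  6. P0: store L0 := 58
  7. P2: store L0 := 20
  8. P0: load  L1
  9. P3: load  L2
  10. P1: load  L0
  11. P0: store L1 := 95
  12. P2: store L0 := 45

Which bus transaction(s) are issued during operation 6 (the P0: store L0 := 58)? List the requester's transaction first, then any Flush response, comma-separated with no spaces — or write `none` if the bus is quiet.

bus = none

[1] P3: load  L0 | P0:I, P1:I, P2:I, P3:S(0) | bus: BusRd
[2] P0: load  L0 | P0:S(0), P1:I, P2:I, P3:S(0) | bus: BusRd
[3] P1: load  L0 | P0:S(0), P1:S(0), P2:I, P3:S(0) | bus: BusRd
[4] P0: store L0 := 70 | P0:M(70), P1:I, P2:I, P3:I | bus: BusRdX
[5] P2: load  L2 | P0:I, P1:I, P2:S(90), P3:I | bus: BusRd
[6] P0: store L0 := 58 | P0:M(58), P1:I, P2:I, P3:I | bus: none
[7] P2: store L0 := 20 | P0:I, P1:I, P2:M(20), P3:I | bus: BusRdX,Flush
[8] P0: load  L1 | P0:S(60), P1:I, P2:I, P3:I | bus: BusRd
[9] P3: load  L2 | P0:I, P1:I, P2:S(90), P3:S(90) | bus: BusRd
[10] P1: load  L0 | P0:I, P1:S(20), P2:S(20), P3:I | bus: BusRd,Flush
[11] P0: store L1 := 95 | P0:M(95), P1:I, P2:I, P3:I | bus: BusRdX
[12] P2: store L0 := 45 | P0:I, P1:I, P2:M(45), P3:I | bus: BusRdX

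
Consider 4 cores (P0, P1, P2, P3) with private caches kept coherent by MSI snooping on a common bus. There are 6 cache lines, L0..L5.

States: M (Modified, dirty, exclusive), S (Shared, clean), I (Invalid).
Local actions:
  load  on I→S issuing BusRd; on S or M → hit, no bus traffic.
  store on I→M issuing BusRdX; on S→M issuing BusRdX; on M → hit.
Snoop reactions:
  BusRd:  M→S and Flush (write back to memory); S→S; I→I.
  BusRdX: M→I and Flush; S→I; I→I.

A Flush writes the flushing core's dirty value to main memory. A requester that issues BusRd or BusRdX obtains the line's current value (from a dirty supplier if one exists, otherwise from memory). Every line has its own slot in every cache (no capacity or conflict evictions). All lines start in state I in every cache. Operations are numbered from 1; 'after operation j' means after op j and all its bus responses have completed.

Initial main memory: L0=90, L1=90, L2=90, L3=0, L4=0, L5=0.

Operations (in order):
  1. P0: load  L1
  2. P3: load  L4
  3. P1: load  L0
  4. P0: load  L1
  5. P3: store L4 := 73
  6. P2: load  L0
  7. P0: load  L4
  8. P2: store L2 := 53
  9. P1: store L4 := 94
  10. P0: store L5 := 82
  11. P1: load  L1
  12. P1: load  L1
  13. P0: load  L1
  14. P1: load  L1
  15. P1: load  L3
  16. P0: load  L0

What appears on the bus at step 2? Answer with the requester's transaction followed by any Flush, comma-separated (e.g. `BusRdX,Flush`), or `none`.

step 1: P0: load  L1  ⟶  SIII  (L1)  txn=BusRd  M[L1]=90
step 2: P3: load  L4  ⟶  IIIS  (L4)  txn=BusRd  M[L4]=0
step 3: P1: load  L0  ⟶  ISII  (L0)  txn=BusRd  M[L0]=90
step 4: P0: load  L1  ⟶  SIII  (L1)  txn=∅  M[L1]=90
step 5: P3: store L4 := 73  ⟶  IIIM  (L4)  txn=BusRdX  M[L4]=0
step 6: P2: load  L0  ⟶  ISSI  (L0)  txn=BusRd  M[L0]=90
step 7: P0: load  L4  ⟶  SIIS  (L4)  txn=BusRd+Flush  M[L4]=73
step 8: P2: store L2 := 53  ⟶  IIMI  (L2)  txn=BusRdX  M[L2]=90
step 9: P1: store L4 := 94  ⟶  IMII  (L4)  txn=BusRdX  M[L4]=73
step 10: P0: store L5 := 82  ⟶  MIII  (L5)  txn=BusRdX  M[L5]=0
step 11: P1: load  L1  ⟶  SSII  (L1)  txn=BusRd  M[L1]=90
step 12: P1: load  L1  ⟶  SSII  (L1)  txn=∅  M[L1]=90
step 13: P0: load  L1  ⟶  SSII  (L1)  txn=∅  M[L1]=90
step 14: P1: load  L1  ⟶  SSII  (L1)  txn=∅  M[L1]=90
step 15: P1: load  L3  ⟶  ISII  (L3)  txn=BusRd  M[L3]=0
step 16: P0: load  L0  ⟶  SSSI  (L0)  txn=BusRd  M[L0]=90

bus = BusRd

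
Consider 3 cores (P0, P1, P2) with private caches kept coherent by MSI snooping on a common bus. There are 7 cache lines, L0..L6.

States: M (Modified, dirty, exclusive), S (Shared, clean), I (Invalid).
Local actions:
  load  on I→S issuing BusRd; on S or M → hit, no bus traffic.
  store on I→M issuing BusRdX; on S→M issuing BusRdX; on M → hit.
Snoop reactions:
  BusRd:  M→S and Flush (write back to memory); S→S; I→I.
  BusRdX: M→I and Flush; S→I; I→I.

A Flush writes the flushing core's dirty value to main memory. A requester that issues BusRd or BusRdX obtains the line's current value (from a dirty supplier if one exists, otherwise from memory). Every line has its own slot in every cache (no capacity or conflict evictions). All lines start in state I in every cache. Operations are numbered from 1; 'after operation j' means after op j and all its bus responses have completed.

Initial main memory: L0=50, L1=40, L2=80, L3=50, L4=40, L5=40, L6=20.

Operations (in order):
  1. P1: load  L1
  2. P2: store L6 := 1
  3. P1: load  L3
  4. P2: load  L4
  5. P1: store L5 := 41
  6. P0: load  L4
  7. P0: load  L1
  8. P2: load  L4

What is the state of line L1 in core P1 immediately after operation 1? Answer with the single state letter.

step 1: P1: load  L1  ⟶  ISI  (L1)  txn=BusRd  M[L1]=40
step 2: P2: store L6 := 1  ⟶  IIM  (L6)  txn=BusRdX  M[L6]=20
step 3: P1: load  L3  ⟶  ISI  (L3)  txn=BusRd  M[L3]=50
step 4: P2: load  L4  ⟶  IIS  (L4)  txn=BusRd  M[L4]=40
step 5: P1: store L5 := 41  ⟶  IMI  (L5)  txn=BusRdX  M[L5]=40
step 6: P0: load  L4  ⟶  SIS  (L4)  txn=BusRd  M[L4]=40
step 7: P0: load  L1  ⟶  SSI  (L1)  txn=BusRd  M[L1]=40
step 8: P2: load  L4  ⟶  SIS  (L4)  txn=∅  M[L4]=40

state = S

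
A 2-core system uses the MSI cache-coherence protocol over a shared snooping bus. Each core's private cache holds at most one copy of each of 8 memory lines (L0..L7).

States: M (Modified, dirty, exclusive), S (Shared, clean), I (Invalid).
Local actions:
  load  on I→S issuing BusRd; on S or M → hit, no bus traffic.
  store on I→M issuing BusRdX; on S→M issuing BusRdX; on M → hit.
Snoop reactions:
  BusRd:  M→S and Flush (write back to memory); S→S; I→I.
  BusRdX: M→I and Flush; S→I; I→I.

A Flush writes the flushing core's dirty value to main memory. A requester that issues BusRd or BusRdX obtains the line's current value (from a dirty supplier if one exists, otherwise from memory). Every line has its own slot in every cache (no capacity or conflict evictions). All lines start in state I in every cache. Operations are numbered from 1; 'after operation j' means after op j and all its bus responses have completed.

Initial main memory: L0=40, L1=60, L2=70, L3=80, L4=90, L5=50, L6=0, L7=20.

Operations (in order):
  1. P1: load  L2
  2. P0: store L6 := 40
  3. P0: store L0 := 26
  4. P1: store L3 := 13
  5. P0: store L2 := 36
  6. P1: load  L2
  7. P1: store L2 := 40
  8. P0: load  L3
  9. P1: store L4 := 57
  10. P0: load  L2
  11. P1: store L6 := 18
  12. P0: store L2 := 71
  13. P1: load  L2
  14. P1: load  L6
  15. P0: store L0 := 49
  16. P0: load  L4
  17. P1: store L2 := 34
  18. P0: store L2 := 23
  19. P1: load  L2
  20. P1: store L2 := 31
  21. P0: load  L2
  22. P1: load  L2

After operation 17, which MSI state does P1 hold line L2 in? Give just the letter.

step 1: P1: load  L2  ⟶  IS  (L2)  txn=BusRd  M[L2]=70
step 2: P0: store L6 := 40  ⟶  MI  (L6)  txn=BusRdX  M[L6]=0
step 3: P0: store L0 := 26  ⟶  MI  (L0)  txn=BusRdX  M[L0]=40
step 4: P1: store L3 := 13  ⟶  IM  (L3)  txn=BusRdX  M[L3]=80
step 5: P0: store L2 := 36  ⟶  MI  (L2)  txn=BusRdX  M[L2]=70
step 6: P1: load  L2  ⟶  SS  (L2)  txn=BusRd+Flush  M[L2]=36
step 7: P1: store L2 := 40  ⟶  IM  (L2)  txn=BusRdX  M[L2]=36
step 8: P0: load  L3  ⟶  SS  (L3)  txn=BusRd+Flush  M[L3]=13
step 9: P1: store L4 := 57  ⟶  IM  (L4)  txn=BusRdX  M[L4]=90
step 10: P0: load  L2  ⟶  SS  (L2)  txn=BusRd+Flush  M[L2]=40
step 11: P1: store L6 := 18  ⟶  IM  (L6)  txn=BusRdX+Flush  M[L6]=40
step 12: P0: store L2 := 71  ⟶  MI  (L2)  txn=BusRdX  M[L2]=40
step 13: P1: load  L2  ⟶  SS  (L2)  txn=BusRd+Flush  M[L2]=71
step 14: P1: load  L6  ⟶  IM  (L6)  txn=∅  M[L6]=40
step 15: P0: store L0 := 49  ⟶  MI  (L0)  txn=∅  M[L0]=40
step 16: P0: load  L4  ⟶  SS  (L4)  txn=BusRd+Flush  M[L4]=57
step 17: P1: store L2 := 34  ⟶  IM  (L2)  txn=BusRdX  M[L2]=71
step 18: P0: store L2 := 23  ⟶  MI  (L2)  txn=BusRdX+Flush  M[L2]=34
step 19: P1: load  L2  ⟶  SS  (L2)  txn=BusRd+Flush  M[L2]=23
step 20: P1: store L2 := 31  ⟶  IM  (L2)  txn=BusRdX  M[L2]=23
step 21: P0: load  L2  ⟶  SS  (L2)  txn=BusRd+Flush  M[L2]=31
step 22: P1: load  L2  ⟶  SS  (L2)  txn=∅  M[L2]=31

state = M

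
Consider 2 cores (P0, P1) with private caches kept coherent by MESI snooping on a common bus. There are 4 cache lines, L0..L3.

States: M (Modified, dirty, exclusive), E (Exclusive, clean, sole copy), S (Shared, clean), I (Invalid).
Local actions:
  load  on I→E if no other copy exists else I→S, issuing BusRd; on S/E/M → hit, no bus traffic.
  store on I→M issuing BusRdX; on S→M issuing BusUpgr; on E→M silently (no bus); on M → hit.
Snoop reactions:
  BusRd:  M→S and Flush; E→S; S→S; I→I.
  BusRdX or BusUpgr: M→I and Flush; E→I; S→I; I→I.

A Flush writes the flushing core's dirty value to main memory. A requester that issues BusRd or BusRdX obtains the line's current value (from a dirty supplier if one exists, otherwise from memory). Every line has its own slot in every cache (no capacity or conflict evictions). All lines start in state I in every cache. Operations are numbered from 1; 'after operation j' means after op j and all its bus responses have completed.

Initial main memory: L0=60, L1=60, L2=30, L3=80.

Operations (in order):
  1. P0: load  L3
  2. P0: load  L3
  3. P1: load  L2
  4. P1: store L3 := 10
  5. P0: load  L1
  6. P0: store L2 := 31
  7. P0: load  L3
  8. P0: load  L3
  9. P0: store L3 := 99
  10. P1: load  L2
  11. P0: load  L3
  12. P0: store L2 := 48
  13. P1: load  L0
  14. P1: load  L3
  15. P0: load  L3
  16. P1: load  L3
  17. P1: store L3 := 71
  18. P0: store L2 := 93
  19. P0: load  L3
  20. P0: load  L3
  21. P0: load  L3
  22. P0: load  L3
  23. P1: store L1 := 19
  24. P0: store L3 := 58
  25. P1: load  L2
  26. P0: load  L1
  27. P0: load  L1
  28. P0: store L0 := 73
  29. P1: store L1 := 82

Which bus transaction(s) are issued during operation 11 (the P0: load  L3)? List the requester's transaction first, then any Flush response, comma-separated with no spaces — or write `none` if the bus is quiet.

bus = none

1. P0: load  L3  bus=[BusRd]  L3: P0=E P1=I  mem[L3]=80
2. P0: load  L3  bus=[-]  L3: P0=E P1=I  mem[L3]=80
3. P1: load  L2  bus=[BusRd]  L2: P0=I P1=E  mem[L2]=30
4. P1: store L3 := 10  bus=[BusRdX]  L3: P0=I P1=M  mem[L3]=80
5. P0: load  L1  bus=[BusRd]  L1: P0=E P1=I  mem[L1]=60
6. P0: store L2 := 31  bus=[BusRdX]  L2: P0=M P1=I  mem[L2]=30
7. P0: load  L3  bus=[BusRd,Flush]  L3: P0=S P1=S  mem[L3]=10
8. P0: load  L3  bus=[-]  L3: P0=S P1=S  mem[L3]=10
9. P0: store L3 := 99  bus=[BusUpgr]  L3: P0=M P1=I  mem[L3]=10
10. P1: load  L2  bus=[BusRd,Flush]  L2: P0=S P1=S  mem[L2]=31
11. P0: load  L3  bus=[-]  L3: P0=M P1=I  mem[L3]=10
12. P0: store L2 := 48  bus=[BusUpgr]  L2: P0=M P1=I  mem[L2]=31
13. P1: load  L0  bus=[BusRd]  L0: P0=I P1=E  mem[L0]=60
14. P1: load  L3  bus=[BusRd,Flush]  L3: P0=S P1=S  mem[L3]=99
15. P0: load  L3  bus=[-]  L3: P0=S P1=S  mem[L3]=99
16. P1: load  L3  bus=[-]  L3: P0=S P1=S  mem[L3]=99
17. P1: store L3 := 71  bus=[BusUpgr]  L3: P0=I P1=M  mem[L3]=99
18. P0: store L2 := 93  bus=[-]  L2: P0=M P1=I  mem[L2]=31
19. P0: load  L3  bus=[BusRd,Flush]  L3: P0=S P1=S  mem[L3]=71
20. P0: load  L3  bus=[-]  L3: P0=S P1=S  mem[L3]=71
21. P0: load  L3  bus=[-]  L3: P0=S P1=S  mem[L3]=71
22. P0: load  L3  bus=[-]  L3: P0=S P1=S  mem[L3]=71
23. P1: store L1 := 19  bus=[BusRdX]  L1: P0=I P1=M  mem[L1]=60
24. P0: store L3 := 58  bus=[BusUpgr]  L3: P0=M P1=I  mem[L3]=71
25. P1: load  L2  bus=[BusRd,Flush]  L2: P0=S P1=S  mem[L2]=93
26. P0: load  L1  bus=[BusRd,Flush]  L1: P0=S P1=S  mem[L1]=19
27. P0: load  L1  bus=[-]  L1: P0=S P1=S  mem[L1]=19
28. P0: store L0 := 73  bus=[BusRdX]  L0: P0=M P1=I  mem[L0]=60
29. P1: store L1 := 82  bus=[BusUpgr]  L1: P0=I P1=M  mem[L1]=19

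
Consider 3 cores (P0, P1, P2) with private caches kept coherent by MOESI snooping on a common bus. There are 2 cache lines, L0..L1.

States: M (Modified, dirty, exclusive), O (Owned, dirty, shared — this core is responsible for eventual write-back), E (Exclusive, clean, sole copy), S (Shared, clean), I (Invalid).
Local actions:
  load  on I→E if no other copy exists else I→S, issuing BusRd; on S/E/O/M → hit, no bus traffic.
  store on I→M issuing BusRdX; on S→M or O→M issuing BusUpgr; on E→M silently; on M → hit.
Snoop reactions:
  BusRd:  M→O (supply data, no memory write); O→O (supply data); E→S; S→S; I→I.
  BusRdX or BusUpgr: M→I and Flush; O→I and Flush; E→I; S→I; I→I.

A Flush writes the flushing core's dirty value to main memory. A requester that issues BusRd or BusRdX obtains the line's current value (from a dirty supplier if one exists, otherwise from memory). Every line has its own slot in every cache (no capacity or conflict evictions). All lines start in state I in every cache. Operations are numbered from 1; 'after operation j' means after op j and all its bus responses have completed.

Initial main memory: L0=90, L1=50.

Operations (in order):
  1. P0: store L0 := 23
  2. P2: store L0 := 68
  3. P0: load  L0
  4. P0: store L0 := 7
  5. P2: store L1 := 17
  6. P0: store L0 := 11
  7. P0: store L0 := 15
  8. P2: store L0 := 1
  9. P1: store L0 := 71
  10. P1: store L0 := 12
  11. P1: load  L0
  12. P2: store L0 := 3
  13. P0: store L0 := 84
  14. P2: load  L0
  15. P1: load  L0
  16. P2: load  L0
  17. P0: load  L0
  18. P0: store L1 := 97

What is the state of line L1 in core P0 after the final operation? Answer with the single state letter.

1. P0: store L0 := 23  bus=[BusRdX]  L0: P0=M P1=I P2=I  mem[L0]=90
2. P2: store L0 := 68  bus=[BusRdX,Flush]  L0: P0=I P1=I P2=M  mem[L0]=23
3. P0: load  L0  bus=[BusRd]  L0: P0=S P1=I P2=O  mem[L0]=23
4. P0: store L0 := 7  bus=[BusUpgr,Flush]  L0: P0=M P1=I P2=I  mem[L0]=68
5. P2: store L1 := 17  bus=[BusRdX]  L1: P0=I P1=I P2=M  mem[L1]=50
6. P0: store L0 := 11  bus=[-]  L0: P0=M P1=I P2=I  mem[L0]=68
7. P0: store L0 := 15  bus=[-]  L0: P0=M P1=I P2=I  mem[L0]=68
8. P2: store L0 := 1  bus=[BusRdX,Flush]  L0: P0=I P1=I P2=M  mem[L0]=15
9. P1: store L0 := 71  bus=[BusRdX,Flush]  L0: P0=I P1=M P2=I  mem[L0]=1
10. P1: store L0 := 12  bus=[-]  L0: P0=I P1=M P2=I  mem[L0]=1
11. P1: load  L0  bus=[-]  L0: P0=I P1=M P2=I  mem[L0]=1
12. P2: store L0 := 3  bus=[BusRdX,Flush]  L0: P0=I P1=I P2=M  mem[L0]=12
13. P0: store L0 := 84  bus=[BusRdX,Flush]  L0: P0=M P1=I P2=I  mem[L0]=3
14. P2: load  L0  bus=[BusRd]  L0: P0=O P1=I P2=S  mem[L0]=3
15. P1: load  L0  bus=[BusRd]  L0: P0=O P1=S P2=S  mem[L0]=3
16. P2: load  L0  bus=[-]  L0: P0=O P1=S P2=S  mem[L0]=3
17. P0: load  L0  bus=[-]  L0: P0=O P1=S P2=S  mem[L0]=3
18. P0: store L1 := 97  bus=[BusRdX,Flush]  L1: P0=M P1=I P2=I  mem[L1]=17

state = M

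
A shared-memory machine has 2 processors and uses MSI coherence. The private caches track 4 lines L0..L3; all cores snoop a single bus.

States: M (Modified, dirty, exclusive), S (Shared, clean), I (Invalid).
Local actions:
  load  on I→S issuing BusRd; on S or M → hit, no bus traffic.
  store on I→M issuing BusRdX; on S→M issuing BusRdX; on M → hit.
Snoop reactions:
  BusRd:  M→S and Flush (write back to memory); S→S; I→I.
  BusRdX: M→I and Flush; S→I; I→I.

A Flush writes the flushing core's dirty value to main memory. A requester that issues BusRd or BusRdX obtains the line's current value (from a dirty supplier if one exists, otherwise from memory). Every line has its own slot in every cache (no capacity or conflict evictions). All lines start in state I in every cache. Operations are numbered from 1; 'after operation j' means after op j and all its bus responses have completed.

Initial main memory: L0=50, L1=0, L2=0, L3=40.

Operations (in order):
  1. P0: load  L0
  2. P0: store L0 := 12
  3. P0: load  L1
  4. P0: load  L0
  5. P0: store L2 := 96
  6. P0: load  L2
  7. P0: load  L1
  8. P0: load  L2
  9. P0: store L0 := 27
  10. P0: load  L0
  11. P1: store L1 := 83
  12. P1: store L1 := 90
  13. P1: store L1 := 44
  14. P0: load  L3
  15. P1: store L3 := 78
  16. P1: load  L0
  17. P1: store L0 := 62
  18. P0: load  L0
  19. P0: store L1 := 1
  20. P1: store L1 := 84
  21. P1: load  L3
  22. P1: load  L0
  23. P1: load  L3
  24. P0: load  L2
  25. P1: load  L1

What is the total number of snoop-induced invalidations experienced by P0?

1. P0: load  L0  bus=[BusRd]  L0: P0=S P1=I  mem[L0]=50
2. P0: store L0 := 12  bus=[BusRdX]  L0: P0=M P1=I  mem[L0]=50
3. P0: load  L1  bus=[BusRd]  L1: P0=S P1=I  mem[L1]=0
4. P0: load  L0  bus=[-]  L0: P0=M P1=I  mem[L0]=50
5. P0: store L2 := 96  bus=[BusRdX]  L2: P0=M P1=I  mem[L2]=0
6. P0: load  L2  bus=[-]  L2: P0=M P1=I  mem[L2]=0
7. P0: load  L1  bus=[-]  L1: P0=S P1=I  mem[L1]=0
8. P0: load  L2  bus=[-]  L2: P0=M P1=I  mem[L2]=0
9. P0: store L0 := 27  bus=[-]  L0: P0=M P1=I  mem[L0]=50
10. P0: load  L0  bus=[-]  L0: P0=M P1=I  mem[L0]=50
11. P1: store L1 := 83  bus=[BusRdX]  L1: P0=I P1=M  mem[L1]=0
12. P1: store L1 := 90  bus=[-]  L1: P0=I P1=M  mem[L1]=0
13. P1: store L1 := 44  bus=[-]  L1: P0=I P1=M  mem[L1]=0
14. P0: load  L3  bus=[BusRd]  L3: P0=S P1=I  mem[L3]=40
15. P1: store L3 := 78  bus=[BusRdX]  L3: P0=I P1=M  mem[L3]=40
16. P1: load  L0  bus=[BusRd,Flush]  L0: P0=S P1=S  mem[L0]=27
17. P1: store L0 := 62  bus=[BusRdX]  L0: P0=I P1=M  mem[L0]=27
18. P0: load  L0  bus=[BusRd,Flush]  L0: P0=S P1=S  mem[L0]=62
19. P0: store L1 := 1  bus=[BusRdX,Flush]  L1: P0=M P1=I  mem[L1]=44
20. P1: store L1 := 84  bus=[BusRdX,Flush]  L1: P0=I P1=M  mem[L1]=1
21. P1: load  L3  bus=[-]  L3: P0=I P1=M  mem[L3]=40
22. P1: load  L0  bus=[-]  L0: P0=S P1=S  mem[L0]=62
23. P1: load  L3  bus=[-]  L3: P0=I P1=M  mem[L3]=40
24. P0: load  L2  bus=[-]  L2: P0=M P1=I  mem[L2]=0
25. P1: load  L1  bus=[-]  L1: P0=I P1=M  mem[L1]=1

invalidations = 4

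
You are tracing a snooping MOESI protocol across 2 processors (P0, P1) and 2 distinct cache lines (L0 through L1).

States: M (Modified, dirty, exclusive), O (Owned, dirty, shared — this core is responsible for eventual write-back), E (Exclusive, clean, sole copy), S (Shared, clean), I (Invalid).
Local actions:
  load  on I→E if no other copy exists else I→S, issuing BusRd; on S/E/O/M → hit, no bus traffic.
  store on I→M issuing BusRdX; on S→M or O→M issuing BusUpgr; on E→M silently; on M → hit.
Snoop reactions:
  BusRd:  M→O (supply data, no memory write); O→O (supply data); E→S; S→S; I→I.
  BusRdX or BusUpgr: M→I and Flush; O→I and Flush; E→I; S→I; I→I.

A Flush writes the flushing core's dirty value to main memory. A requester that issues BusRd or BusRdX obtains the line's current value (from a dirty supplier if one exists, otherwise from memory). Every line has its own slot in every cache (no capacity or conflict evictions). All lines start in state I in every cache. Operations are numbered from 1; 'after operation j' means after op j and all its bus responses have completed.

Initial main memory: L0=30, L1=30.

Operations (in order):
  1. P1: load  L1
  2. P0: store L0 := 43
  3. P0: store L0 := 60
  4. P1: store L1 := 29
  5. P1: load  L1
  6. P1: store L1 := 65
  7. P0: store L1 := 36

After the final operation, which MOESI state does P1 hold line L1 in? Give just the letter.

  op1 P1: load  L1 → I/E on L1; bus BusRd; mem=30
  op2 P0: store L0 := 43 → M/I on L0; bus BusRdX; mem=30
  op3 P0: store L0 := 60 → M/I on L0; bus (none); mem=30
  op4 P1: store L1 := 29 → I/M on L1; bus (none); mem=30
  op5 P1: load  L1 → I/M on L1; bus (none); mem=30
  op6 P1: store L1 := 65 → I/M on L1; bus (none); mem=30
  op7 P0: store L1 := 36 → M/I on L1; bus BusRdX Flush; mem=65

state = I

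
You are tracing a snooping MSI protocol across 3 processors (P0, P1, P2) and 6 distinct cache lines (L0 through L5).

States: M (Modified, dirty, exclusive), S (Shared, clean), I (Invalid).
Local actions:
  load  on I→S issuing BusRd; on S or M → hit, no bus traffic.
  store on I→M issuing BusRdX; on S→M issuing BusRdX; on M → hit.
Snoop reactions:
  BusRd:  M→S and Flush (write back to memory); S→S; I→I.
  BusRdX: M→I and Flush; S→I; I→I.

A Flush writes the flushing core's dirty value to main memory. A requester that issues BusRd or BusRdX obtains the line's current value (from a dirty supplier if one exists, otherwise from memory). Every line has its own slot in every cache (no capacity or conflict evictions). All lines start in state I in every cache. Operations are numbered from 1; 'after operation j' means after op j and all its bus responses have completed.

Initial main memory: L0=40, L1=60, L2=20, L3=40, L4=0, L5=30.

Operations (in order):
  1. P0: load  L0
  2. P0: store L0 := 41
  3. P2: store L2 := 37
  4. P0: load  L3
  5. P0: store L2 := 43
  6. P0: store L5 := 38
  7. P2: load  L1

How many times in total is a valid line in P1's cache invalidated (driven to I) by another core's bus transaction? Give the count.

  op1 P0: load  L0 → S/I/I on L0; bus BusRd; mem=40
  op2 P0: store L0 := 41 → M/I/I on L0; bus BusRdX; mem=40
  op3 P2: store L2 := 37 → I/I/M on L2; bus BusRdX; mem=20
  op4 P0: load  L3 → S/I/I on L3; bus BusRd; mem=40
  op5 P0: store L2 := 43 → M/I/I on L2; bus BusRdX Flush; mem=37
  op6 P0: store L5 := 38 → M/I/I on L5; bus BusRdX; mem=30
  op7 P2: load  L1 → I/I/S on L1; bus BusRd; mem=60

invalidations = 0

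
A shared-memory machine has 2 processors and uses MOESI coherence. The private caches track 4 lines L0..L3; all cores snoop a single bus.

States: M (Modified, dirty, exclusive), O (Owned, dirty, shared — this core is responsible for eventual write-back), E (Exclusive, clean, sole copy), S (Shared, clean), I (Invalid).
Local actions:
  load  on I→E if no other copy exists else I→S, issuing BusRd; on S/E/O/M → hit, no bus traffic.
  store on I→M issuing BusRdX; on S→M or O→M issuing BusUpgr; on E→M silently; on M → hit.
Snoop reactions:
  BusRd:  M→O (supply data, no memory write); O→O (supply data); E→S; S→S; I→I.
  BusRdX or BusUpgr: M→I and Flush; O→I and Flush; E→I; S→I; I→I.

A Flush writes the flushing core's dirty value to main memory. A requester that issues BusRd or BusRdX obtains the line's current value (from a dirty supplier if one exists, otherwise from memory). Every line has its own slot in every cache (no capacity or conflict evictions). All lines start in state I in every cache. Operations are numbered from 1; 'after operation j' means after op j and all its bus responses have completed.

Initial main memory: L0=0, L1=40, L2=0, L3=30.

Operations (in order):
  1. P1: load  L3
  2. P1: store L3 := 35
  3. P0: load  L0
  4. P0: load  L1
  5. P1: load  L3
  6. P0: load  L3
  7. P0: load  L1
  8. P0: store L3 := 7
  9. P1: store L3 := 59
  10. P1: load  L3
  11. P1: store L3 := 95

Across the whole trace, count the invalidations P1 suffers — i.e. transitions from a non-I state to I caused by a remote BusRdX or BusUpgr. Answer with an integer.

invalidations = 1

step 1: P1: load  L3  ⟶  IE  (L3)  txn=BusRd  M[L3]=30
step 2: P1: store L3 := 35  ⟶  IM  (L3)  txn=∅  M[L3]=30
step 3: P0: load  L0  ⟶  EI  (L0)  txn=BusRd  M[L0]=0
step 4: P0: load  L1  ⟶  EI  (L1)  txn=BusRd  M[L1]=40
step 5: P1: load  L3  ⟶  IM  (L3)  txn=∅  M[L3]=30
step 6: P0: load  L3  ⟶  SO  (L3)  txn=BusRd  M[L3]=30
step 7: P0: load  L1  ⟶  EI  (L1)  txn=∅  M[L1]=40
step 8: P0: store L3 := 7  ⟶  MI  (L3)  txn=BusUpgr+Flush  M[L3]=35
step 9: P1: store L3 := 59  ⟶  IM  (L3)  txn=BusRdX+Flush  M[L3]=7
step 10: P1: load  L3  ⟶  IM  (L3)  txn=∅  M[L3]=7
step 11: P1: store L3 := 95  ⟶  IM  (L3)  txn=∅  M[L3]=7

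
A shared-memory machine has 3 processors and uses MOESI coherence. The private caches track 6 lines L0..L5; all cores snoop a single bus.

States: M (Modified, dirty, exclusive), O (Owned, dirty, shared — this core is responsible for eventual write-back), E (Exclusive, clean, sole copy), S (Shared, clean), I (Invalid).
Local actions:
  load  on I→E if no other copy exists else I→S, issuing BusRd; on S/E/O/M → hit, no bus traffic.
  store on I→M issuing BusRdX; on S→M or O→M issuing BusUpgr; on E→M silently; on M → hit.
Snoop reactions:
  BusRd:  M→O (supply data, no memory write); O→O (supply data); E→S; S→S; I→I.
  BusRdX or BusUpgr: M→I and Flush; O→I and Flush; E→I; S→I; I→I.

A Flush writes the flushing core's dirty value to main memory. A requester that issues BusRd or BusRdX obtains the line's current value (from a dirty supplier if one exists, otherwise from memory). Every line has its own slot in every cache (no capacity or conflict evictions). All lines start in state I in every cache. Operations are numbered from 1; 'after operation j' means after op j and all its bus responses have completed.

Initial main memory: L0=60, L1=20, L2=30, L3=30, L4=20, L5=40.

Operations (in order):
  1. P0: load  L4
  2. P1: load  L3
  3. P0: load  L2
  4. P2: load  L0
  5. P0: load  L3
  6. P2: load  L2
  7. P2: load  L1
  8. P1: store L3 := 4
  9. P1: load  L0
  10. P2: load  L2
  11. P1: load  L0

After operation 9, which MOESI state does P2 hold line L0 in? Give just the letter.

1. P0: load  L4  bus=[BusRd]  L4: P0=E P1=I P2=I  mem[L4]=20
2. P1: load  L3  bus=[BusRd]  L3: P0=I P1=E P2=I  mem[L3]=30
3. P0: load  L2  bus=[BusRd]  L2: P0=E P1=I P2=I  mem[L2]=30
4. P2: load  L0  bus=[BusRd]  L0: P0=I P1=I P2=E  mem[L0]=60
5. P0: load  L3  bus=[BusRd]  L3: P0=S P1=S P2=I  mem[L3]=30
6. P2: load  L2  bus=[BusRd]  L2: P0=S P1=I P2=S  mem[L2]=30
7. P2: load  L1  bus=[BusRd]  L1: P0=I P1=I P2=E  mem[L1]=20
8. P1: store L3 := 4  bus=[BusUpgr]  L3: P0=I P1=M P2=I  mem[L3]=30
9. P1: load  L0  bus=[BusRd]  L0: P0=I P1=S P2=S  mem[L0]=60
10. P2: load  L2  bus=[-]  L2: P0=S P1=I P2=S  mem[L2]=30
11. P1: load  L0  bus=[-]  L0: P0=I P1=S P2=S  mem[L0]=60

state = S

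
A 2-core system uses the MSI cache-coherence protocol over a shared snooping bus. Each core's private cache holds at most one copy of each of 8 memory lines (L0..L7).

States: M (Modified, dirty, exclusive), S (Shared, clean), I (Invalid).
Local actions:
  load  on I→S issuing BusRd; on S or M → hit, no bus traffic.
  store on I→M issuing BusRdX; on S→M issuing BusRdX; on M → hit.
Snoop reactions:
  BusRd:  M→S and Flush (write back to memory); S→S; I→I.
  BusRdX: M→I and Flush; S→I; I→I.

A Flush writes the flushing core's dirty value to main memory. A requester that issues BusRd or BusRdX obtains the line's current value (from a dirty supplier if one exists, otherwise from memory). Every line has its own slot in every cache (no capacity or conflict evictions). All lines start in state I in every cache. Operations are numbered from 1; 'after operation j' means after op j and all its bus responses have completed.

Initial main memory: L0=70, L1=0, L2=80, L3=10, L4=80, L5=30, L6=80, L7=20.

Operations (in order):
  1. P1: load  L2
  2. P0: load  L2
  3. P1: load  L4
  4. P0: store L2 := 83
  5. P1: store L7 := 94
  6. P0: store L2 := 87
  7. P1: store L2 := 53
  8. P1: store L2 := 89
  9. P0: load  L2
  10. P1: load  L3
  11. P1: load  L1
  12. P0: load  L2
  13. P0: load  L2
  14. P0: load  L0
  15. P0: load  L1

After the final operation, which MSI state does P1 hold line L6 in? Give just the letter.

state = I

step 1: P1: load  L2  ⟶  IS  (L2)  txn=BusRd  M[L2]=80
step 2: P0: load  L2  ⟶  SS  (L2)  txn=BusRd  M[L2]=80
step 3: P1: load  L4  ⟶  IS  (L4)  txn=BusRd  M[L4]=80
step 4: P0: store L2 := 83  ⟶  MI  (L2)  txn=BusRdX  M[L2]=80
step 5: P1: store L7 := 94  ⟶  IM  (L7)  txn=BusRdX  M[L7]=20
step 6: P0: store L2 := 87  ⟶  MI  (L2)  txn=∅  M[L2]=80
step 7: P1: store L2 := 53  ⟶  IM  (L2)  txn=BusRdX+Flush  M[L2]=87
step 8: P1: store L2 := 89  ⟶  IM  (L2)  txn=∅  M[L2]=87
step 9: P0: load  L2  ⟶  SS  (L2)  txn=BusRd+Flush  M[L2]=89
step 10: P1: load  L3  ⟶  IS  (L3)  txn=BusRd  M[L3]=10
step 11: P1: load  L1  ⟶  IS  (L1)  txn=BusRd  M[L1]=0
step 12: P0: load  L2  ⟶  SS  (L2)  txn=∅  M[L2]=89
step 13: P0: load  L2  ⟶  SS  (L2)  txn=∅  M[L2]=89
step 14: P0: load  L0  ⟶  SI  (L0)  txn=BusRd  M[L0]=70
step 15: P0: load  L1  ⟶  SS  (L1)  txn=BusRd  M[L1]=0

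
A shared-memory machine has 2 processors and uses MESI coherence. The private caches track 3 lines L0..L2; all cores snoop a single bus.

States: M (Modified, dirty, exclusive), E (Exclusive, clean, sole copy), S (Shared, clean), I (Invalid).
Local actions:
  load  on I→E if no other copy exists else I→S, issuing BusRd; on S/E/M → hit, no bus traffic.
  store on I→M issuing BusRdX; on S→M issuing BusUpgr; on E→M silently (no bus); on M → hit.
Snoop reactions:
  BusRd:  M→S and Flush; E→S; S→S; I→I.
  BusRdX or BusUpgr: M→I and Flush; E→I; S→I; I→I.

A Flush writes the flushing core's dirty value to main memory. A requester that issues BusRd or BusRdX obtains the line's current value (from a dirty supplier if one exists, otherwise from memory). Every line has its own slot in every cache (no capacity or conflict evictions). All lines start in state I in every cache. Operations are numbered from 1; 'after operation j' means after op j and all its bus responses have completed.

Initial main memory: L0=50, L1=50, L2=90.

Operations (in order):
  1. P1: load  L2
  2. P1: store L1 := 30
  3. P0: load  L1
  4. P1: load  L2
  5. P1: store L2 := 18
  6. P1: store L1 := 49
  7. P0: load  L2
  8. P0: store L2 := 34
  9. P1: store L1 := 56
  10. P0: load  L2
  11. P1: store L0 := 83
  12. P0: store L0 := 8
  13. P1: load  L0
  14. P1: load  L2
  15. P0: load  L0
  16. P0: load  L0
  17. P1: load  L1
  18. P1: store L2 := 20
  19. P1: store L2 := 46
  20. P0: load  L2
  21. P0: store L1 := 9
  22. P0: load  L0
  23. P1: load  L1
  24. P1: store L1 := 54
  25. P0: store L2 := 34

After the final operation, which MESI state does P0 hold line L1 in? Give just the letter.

1. P1: load  L2  bus=[BusRd]  L2: P0=I P1=E  mem[L2]=90
2. P1: store L1 := 30  bus=[BusRdX]  L1: P0=I P1=M  mem[L1]=50
3. P0: load  L1  bus=[BusRd,Flush]  L1: P0=S P1=S  mem[L1]=30
4. P1: load  L2  bus=[-]  L2: P0=I P1=E  mem[L2]=90
5. P1: store L2 := 18  bus=[-]  L2: P0=I P1=M  mem[L2]=90
6. P1: store L1 := 49  bus=[BusUpgr]  L1: P0=I P1=M  mem[L1]=30
7. P0: load  L2  bus=[BusRd,Flush]  L2: P0=S P1=S  mem[L2]=18
8. P0: store L2 := 34  bus=[BusUpgr]  L2: P0=M P1=I  mem[L2]=18
9. P1: store L1 := 56  bus=[-]  L1: P0=I P1=M  mem[L1]=30
10. P0: load  L2  bus=[-]  L2: P0=M P1=I  mem[L2]=18
11. P1: store L0 := 83  bus=[BusRdX]  L0: P0=I P1=M  mem[L0]=50
12. P0: store L0 := 8  bus=[BusRdX,Flush]  L0: P0=M P1=I  mem[L0]=83
13. P1: load  L0  bus=[BusRd,Flush]  L0: P0=S P1=S  mem[L0]=8
14. P1: load  L2  bus=[BusRd,Flush]  L2: P0=S P1=S  mem[L2]=34
15. P0: load  L0  bus=[-]  L0: P0=S P1=S  mem[L0]=8
16. P0: load  L0  bus=[-]  L0: P0=S P1=S  mem[L0]=8
17. P1: load  L1  bus=[-]  L1: P0=I P1=M  mem[L1]=30
18. P1: store L2 := 20  bus=[BusUpgr]  L2: P0=I P1=M  mem[L2]=34
19. P1: store L2 := 46  bus=[-]  L2: P0=I P1=M  mem[L2]=34
20. P0: load  L2  bus=[BusRd,Flush]  L2: P0=S P1=S  mem[L2]=46
21. P0: store L1 := 9  bus=[BusRdX,Flush]  L1: P0=M P1=I  mem[L1]=56
22. P0: load  L0  bus=[-]  L0: P0=S P1=S  mem[L0]=8
23. P1: load  L1  bus=[BusRd,Flush]  L1: P0=S P1=S  mem[L1]=9
24. P1: store L1 := 54  bus=[BusUpgr]  L1: P0=I P1=M  mem[L1]=9
25. P0: store L2 := 34  bus=[BusUpgr]  L2: P0=M P1=I  mem[L2]=46

state = I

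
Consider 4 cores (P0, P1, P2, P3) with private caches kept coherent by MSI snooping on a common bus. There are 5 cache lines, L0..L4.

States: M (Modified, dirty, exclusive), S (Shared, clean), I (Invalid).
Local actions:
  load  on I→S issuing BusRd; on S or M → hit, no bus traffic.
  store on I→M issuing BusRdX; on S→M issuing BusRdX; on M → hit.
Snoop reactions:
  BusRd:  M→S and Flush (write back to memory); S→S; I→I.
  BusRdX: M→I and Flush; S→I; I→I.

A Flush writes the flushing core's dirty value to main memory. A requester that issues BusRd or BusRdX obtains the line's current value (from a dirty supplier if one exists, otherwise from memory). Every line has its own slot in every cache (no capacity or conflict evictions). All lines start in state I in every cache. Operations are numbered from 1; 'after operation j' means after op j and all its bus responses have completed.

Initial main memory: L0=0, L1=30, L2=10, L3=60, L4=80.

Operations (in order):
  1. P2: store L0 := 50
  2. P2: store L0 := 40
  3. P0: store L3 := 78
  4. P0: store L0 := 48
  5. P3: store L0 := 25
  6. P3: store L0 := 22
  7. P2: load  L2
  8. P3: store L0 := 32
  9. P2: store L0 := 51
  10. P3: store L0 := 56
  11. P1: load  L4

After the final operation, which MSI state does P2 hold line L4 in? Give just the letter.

state = I

  op1 P2: store L0 := 50 → I/I/M/I on L0; bus BusRdX; mem=0
  op2 P2: store L0 := 40 → I/I/M/I on L0; bus (none); mem=0
  op3 P0: store L3 := 78 → M/I/I/I on L3; bus BusRdX; mem=60
  op4 P0: store L0 := 48 → M/I/I/I on L0; bus BusRdX Flush; mem=40
  op5 P3: store L0 := 25 → I/I/I/M on L0; bus BusRdX Flush; mem=48
  op6 P3: store L0 := 22 → I/I/I/M on L0; bus (none); mem=48
  op7 P2: load  L2 → I/I/S/I on L2; bus BusRd; mem=10
  op8 P3: store L0 := 32 → I/I/I/M on L0; bus (none); mem=48
  op9 P2: store L0 := 51 → I/I/M/I on L0; bus BusRdX Flush; mem=32
  op10 P3: store L0 := 56 → I/I/I/M on L0; bus BusRdX Flush; mem=51
  op11 P1: load  L4 → I/S/I/I on L4; bus BusRd; mem=80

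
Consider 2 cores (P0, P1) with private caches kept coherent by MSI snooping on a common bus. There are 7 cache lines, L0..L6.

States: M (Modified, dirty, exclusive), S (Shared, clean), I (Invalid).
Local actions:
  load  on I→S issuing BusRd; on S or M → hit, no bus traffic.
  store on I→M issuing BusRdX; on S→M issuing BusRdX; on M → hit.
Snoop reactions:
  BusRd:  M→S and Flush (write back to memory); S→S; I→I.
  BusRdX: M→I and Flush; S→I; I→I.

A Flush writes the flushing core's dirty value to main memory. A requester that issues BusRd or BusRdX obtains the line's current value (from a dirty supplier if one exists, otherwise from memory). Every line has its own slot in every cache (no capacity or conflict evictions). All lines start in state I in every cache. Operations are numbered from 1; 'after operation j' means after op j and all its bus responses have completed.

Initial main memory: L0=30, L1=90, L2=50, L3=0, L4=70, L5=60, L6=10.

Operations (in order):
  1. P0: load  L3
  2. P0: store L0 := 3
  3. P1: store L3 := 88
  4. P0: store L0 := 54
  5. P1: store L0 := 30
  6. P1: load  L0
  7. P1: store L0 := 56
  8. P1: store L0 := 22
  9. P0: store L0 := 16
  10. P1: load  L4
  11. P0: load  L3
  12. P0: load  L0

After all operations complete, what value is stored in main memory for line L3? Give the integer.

memory[L3] = 88

1. P0: load  L3  bus=[BusRd]  L3: P0=S P1=I  mem[L3]=0
2. P0: store L0 := 3  bus=[BusRdX]  L0: P0=M P1=I  mem[L0]=30
3. P1: store L3 := 88  bus=[BusRdX]  L3: P0=I P1=M  mem[L3]=0
4. P0: store L0 := 54  bus=[-]  L0: P0=M P1=I  mem[L0]=30
5. P1: store L0 := 30  bus=[BusRdX,Flush]  L0: P0=I P1=M  mem[L0]=54
6. P1: load  L0  bus=[-]  L0: P0=I P1=M  mem[L0]=54
7. P1: store L0 := 56  bus=[-]  L0: P0=I P1=M  mem[L0]=54
8. P1: store L0 := 22  bus=[-]  L0: P0=I P1=M  mem[L0]=54
9. P0: store L0 := 16  bus=[BusRdX,Flush]  L0: P0=M P1=I  mem[L0]=22
10. P1: load  L4  bus=[BusRd]  L4: P0=I P1=S  mem[L4]=70
11. P0: load  L3  bus=[BusRd,Flush]  L3: P0=S P1=S  mem[L3]=88
12. P0: load  L0  bus=[-]  L0: P0=M P1=I  mem[L0]=22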